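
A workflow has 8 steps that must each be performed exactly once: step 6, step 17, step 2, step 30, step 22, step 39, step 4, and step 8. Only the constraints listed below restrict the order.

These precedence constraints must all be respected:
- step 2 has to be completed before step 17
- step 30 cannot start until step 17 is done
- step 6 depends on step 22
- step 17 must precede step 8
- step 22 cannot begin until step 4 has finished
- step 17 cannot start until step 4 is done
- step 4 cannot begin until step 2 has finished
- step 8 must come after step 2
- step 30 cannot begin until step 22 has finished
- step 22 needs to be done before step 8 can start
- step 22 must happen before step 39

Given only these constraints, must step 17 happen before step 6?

No

Step 17 and step 6 are not related by any chain of constraints.
A valid ordering placing step 6 before step 17 exists, so the answer is no.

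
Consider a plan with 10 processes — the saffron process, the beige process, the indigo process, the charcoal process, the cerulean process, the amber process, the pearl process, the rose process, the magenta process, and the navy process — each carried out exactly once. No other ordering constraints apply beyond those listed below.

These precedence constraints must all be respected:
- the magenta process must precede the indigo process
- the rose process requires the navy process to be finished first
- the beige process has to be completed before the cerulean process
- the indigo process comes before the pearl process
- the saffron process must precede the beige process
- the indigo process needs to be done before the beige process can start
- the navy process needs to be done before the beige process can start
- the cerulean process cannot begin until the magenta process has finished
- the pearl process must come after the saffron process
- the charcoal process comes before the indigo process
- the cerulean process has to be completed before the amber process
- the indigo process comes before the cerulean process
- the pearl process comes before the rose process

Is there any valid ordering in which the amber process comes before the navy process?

No

Following the navy process → the beige process → the cerulean process → the amber process, the navy process must precede the amber process in every valid ordering.
So no valid ordering can have the amber process before the navy process.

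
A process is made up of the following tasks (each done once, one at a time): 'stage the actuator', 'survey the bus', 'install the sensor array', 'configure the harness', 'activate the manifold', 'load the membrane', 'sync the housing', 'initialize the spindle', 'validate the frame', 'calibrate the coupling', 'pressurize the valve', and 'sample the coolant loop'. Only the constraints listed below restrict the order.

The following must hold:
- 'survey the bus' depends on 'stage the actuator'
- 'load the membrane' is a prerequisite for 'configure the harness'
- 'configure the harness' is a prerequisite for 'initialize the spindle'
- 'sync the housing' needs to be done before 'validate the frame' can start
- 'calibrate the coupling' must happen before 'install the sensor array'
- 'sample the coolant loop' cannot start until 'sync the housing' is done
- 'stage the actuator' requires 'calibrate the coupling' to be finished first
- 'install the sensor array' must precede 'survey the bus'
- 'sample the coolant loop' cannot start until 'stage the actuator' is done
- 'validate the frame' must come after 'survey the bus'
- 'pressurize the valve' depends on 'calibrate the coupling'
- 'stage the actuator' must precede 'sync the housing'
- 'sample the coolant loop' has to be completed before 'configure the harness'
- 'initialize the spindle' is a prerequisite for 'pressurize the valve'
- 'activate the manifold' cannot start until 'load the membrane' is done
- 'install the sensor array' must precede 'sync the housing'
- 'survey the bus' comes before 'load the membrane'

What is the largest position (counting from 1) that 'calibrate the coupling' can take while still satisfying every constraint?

1

Following every chain forward from 'calibrate the coupling', the tasks that must come later are 'stage the actuator', 'survey the bus', 'install the sensor array', 'configure the harness', 'activate the manifold', 'load the membrane', 'sync the housing', 'initialize the spindle', 'validate the frame', 'pressurize the valve', 'sample the coolant loop' — 11 of them.
With 11 mandatory successors out of 12 tasks total, the latest slot for 'calibrate the coupling' is 12−11 = 1, and it's reachable by doing all non-successors before 'calibrate the coupling'.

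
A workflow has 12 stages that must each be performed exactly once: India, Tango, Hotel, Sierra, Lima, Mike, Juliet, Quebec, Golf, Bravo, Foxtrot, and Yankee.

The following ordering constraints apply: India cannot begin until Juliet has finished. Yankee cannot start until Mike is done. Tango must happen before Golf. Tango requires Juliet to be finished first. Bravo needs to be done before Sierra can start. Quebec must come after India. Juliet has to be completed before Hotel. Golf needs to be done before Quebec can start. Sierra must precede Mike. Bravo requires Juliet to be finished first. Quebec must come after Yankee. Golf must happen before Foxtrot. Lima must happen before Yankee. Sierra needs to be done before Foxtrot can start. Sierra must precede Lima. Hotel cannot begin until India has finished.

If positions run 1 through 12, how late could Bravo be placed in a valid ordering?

6

The stages that are forced after Bravo, directly or by a chain of constraints, are Sierra, Lima, Mike, Quebec, Foxtrot, Yankee. That's 6 stages.
So at least 6 stages follow Bravo, putting Bravo no later than position 6. That position is achievable by scheduling everything else first.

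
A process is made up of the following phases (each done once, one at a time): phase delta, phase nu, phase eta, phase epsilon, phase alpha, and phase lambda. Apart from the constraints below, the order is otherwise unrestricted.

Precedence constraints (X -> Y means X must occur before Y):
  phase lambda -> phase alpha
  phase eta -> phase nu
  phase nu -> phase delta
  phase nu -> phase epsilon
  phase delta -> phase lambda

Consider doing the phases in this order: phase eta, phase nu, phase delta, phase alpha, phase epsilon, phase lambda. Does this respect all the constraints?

In the proposed order, phase alpha appears before phase lambda.
That contradicts the constraint that phase lambda must precede phase alpha.

No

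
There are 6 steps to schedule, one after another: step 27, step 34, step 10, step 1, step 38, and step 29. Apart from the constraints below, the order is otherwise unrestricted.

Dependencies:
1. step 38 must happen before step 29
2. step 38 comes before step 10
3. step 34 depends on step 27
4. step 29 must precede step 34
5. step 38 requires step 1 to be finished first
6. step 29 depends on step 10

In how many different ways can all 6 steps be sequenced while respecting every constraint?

The steps with no prerequisites are step 27, step 1; any of them can be placed first.
Enumerating by repeatedly choosing an available step (one whose prerequisites are all placed) gives 5 distinct complete orderings.

5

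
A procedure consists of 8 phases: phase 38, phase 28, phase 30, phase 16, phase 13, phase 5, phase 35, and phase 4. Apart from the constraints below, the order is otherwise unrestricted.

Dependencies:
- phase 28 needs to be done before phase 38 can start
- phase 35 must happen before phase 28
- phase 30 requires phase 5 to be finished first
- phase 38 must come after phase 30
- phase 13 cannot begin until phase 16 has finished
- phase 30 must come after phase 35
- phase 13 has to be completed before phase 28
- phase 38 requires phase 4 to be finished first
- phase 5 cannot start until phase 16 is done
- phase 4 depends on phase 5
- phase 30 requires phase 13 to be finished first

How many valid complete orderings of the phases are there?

The phases with no prerequisites are phase 16, phase 35; any of them can be placed first.
Counting all ways to extend the partial order to a total order gives 68.

68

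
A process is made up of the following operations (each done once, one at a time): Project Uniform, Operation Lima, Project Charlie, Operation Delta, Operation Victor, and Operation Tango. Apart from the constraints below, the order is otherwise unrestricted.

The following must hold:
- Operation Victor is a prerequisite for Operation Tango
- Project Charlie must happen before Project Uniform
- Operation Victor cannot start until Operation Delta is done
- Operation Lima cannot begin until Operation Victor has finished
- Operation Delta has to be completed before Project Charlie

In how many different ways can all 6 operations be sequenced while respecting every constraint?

20

Operation Delta is the only operation with nothing required before it, so every ordering starts there.
Counting all ways to extend the partial order to a total order gives 20.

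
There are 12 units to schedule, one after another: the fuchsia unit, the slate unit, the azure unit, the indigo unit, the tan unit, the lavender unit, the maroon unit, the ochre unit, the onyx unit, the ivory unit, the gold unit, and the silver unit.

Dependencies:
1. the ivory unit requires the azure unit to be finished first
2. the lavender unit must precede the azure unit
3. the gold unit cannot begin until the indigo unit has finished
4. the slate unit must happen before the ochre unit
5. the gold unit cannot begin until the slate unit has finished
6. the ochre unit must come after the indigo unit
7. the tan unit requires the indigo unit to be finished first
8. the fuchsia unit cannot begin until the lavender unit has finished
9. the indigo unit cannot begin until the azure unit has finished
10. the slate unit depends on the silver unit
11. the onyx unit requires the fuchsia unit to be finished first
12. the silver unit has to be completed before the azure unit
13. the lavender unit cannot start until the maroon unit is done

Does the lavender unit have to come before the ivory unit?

Yes

Tracing the constraints gives a chain: the lavender unit → the azure unit → the ivory unit.
So the lavender unit must precede the ivory unit in any valid ordering.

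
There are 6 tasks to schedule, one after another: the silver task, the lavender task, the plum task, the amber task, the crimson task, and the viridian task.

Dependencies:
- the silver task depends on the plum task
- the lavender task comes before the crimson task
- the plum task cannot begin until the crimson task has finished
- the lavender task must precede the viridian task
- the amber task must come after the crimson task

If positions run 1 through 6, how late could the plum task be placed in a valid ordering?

5

The only task forced after the plum task (directly or by a chain) is the silver task.
So at least 1 task follows the plum task, putting the plum task no later than position 5. That position is achievable by scheduling everything else first.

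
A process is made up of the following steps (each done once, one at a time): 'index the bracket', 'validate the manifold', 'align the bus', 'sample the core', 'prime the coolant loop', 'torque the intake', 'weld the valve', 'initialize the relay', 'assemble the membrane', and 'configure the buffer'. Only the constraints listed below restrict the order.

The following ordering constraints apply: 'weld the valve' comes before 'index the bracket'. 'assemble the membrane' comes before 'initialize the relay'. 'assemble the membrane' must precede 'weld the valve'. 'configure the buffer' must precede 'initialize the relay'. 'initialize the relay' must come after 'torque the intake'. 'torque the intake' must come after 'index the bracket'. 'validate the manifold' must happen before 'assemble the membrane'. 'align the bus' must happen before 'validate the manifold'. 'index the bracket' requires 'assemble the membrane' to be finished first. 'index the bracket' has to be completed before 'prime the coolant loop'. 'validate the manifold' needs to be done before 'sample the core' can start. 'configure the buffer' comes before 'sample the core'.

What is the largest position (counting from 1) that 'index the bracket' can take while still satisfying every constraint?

7

The steps that are forced after 'index the bracket', directly or by a chain of constraints, are 'prime the coolant loop', 'torque the intake', 'initialize the relay'. That's 3 steps.
So at least 3 steps follow 'index the bracket', putting 'index the bracket' no later than position 7. That position is achievable by scheduling everything else first.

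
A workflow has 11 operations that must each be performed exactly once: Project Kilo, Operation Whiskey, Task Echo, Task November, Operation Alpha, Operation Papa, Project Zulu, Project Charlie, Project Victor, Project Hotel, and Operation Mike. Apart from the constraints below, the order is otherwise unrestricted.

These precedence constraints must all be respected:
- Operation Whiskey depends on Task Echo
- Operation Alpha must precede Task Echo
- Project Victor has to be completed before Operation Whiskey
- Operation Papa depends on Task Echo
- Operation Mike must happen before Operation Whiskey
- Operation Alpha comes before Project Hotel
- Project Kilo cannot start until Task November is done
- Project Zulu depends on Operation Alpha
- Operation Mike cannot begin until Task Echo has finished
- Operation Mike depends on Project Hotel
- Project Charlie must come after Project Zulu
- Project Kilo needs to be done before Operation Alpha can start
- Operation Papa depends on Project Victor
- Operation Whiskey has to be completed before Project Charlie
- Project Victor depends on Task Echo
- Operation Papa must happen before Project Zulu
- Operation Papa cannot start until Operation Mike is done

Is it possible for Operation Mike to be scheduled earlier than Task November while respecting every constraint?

No

The constraints give a chain Task November → Project Kilo → Operation Alpha → Project Hotel → Operation Mike, which forces Task November before Operation Mike.
Hence Operation Mike can never be scheduled before Task November.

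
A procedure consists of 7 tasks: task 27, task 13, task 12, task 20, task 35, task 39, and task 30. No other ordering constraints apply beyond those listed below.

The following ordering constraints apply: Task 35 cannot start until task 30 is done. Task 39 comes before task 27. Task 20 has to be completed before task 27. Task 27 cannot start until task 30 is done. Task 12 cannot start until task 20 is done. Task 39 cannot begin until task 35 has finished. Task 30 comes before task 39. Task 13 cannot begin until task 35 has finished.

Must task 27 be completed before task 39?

No

The constraints actually force task 39 before task 27 (via task 39 → task 27), not the other way around.
So task 27 does not have to come before task 39 — it cannot.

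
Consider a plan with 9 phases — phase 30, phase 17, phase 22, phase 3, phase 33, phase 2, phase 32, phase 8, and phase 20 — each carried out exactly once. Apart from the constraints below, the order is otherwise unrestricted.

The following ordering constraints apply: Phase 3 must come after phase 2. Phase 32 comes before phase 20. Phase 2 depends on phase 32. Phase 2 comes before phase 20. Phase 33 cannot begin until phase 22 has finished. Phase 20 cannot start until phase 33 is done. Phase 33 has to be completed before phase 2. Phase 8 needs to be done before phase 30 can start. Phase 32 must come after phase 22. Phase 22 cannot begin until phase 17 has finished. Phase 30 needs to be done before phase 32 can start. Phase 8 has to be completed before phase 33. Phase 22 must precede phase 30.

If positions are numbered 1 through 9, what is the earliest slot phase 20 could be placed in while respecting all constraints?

8

The phases that are forced before phase 20, directly or transitively, are phase 30, phase 17, phase 22, phase 33, phase 2, phase 32, phase 8. That's 7 phases.
With 7 mandatory predecessors, the earliest phase 20 can sit is position 7+1 = 8, and placing just those 7 first achieves it.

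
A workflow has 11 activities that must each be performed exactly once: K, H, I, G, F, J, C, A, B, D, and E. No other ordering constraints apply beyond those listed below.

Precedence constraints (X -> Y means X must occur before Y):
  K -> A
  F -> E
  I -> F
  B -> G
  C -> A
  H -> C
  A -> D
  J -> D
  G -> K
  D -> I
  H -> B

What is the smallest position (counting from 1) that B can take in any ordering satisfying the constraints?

Working backwards through the constraints from B, its only required predecessor is H.
So at minimum 1 activity comes before B, putting B no earlier than position 2. That position is achievable by scheduling exactly that predecessor first.

2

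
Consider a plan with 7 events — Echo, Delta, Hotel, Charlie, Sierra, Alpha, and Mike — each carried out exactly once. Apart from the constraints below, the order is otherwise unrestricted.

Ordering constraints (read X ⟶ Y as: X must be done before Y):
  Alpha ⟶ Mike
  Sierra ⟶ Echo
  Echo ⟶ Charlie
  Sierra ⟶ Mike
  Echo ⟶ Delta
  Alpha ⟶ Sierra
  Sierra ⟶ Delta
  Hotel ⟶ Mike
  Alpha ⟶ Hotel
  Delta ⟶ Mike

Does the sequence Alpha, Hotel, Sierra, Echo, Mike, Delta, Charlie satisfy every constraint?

The sequence places Mike ahead of Delta.
Since Delta is required before Mike, the ordering is invalid.

No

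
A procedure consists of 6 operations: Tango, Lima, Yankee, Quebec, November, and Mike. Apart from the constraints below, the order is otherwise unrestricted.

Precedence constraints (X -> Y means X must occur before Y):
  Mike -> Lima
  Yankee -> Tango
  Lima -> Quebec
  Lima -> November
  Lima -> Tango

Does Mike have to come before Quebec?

Yes

Tracing the constraints gives a chain: Mike → Lima → Quebec.
So Mike must precede Quebec in any valid ordering.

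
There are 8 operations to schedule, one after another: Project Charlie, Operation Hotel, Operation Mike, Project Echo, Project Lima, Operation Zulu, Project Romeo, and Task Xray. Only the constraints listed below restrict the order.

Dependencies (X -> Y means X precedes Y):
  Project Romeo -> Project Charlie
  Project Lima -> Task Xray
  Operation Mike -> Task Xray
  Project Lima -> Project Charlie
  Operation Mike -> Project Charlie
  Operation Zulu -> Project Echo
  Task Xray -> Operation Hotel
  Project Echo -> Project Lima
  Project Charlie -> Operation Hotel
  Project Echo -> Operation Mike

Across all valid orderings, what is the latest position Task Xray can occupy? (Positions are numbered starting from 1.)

7

Following the constraints forward from Task Xray, its only required successor is Operation Hotel.
So at least 1 operation follows Task Xray, putting Task Xray no later than position 7. That position is achievable by scheduling everything else first.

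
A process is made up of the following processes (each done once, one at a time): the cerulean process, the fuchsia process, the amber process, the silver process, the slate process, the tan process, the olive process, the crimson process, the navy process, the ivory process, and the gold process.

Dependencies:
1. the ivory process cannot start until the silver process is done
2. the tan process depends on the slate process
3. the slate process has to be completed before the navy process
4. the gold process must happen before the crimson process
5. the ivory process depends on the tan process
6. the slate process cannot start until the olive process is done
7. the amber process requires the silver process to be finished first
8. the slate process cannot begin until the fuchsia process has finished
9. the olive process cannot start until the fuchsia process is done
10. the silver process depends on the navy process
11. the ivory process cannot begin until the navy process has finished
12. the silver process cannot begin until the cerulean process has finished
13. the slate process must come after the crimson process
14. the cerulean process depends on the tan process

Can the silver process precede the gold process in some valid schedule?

No

The constraints give a chain the gold process → the crimson process → the slate process → the navy process → the silver process, which forces the gold process before the silver process.
So no valid ordering can have the silver process before the gold process.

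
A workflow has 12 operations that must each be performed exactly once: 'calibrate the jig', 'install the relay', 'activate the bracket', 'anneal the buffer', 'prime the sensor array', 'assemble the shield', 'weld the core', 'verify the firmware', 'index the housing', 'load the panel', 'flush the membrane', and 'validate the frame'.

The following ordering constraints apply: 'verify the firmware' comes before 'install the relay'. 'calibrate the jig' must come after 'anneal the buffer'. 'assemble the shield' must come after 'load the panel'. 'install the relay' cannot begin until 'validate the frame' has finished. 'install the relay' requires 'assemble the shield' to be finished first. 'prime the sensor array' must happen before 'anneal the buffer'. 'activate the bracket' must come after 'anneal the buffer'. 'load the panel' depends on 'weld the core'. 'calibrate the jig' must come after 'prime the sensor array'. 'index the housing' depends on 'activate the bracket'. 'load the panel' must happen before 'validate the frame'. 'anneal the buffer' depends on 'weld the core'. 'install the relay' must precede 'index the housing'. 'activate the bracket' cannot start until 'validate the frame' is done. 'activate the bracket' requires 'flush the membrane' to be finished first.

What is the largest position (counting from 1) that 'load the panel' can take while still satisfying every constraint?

7

Following every chain forward from 'load the panel', the operations that must come later are 'install the relay', 'activate the bracket', 'assemble the shield', 'index the housing', 'validate the frame' — 5 of them.
With 5 mandatory successors out of 12 operations total, the latest slot for 'load the panel' is 12−5 = 7, and it's reachable by doing all non-successors before 'load the panel'.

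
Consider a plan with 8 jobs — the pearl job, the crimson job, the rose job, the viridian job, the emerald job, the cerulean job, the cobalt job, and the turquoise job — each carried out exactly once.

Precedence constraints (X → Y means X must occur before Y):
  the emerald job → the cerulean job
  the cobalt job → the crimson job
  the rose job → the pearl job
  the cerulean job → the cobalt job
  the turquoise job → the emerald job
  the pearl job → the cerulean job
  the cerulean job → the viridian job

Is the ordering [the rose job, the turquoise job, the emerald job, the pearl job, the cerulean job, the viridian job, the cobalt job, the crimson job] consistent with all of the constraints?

Checking each listed constraint against this order: for instance, the rose job is in position 1 and the pearl job in position 4, so that constraint holds — and the remaining constraints check out the same way.

Yes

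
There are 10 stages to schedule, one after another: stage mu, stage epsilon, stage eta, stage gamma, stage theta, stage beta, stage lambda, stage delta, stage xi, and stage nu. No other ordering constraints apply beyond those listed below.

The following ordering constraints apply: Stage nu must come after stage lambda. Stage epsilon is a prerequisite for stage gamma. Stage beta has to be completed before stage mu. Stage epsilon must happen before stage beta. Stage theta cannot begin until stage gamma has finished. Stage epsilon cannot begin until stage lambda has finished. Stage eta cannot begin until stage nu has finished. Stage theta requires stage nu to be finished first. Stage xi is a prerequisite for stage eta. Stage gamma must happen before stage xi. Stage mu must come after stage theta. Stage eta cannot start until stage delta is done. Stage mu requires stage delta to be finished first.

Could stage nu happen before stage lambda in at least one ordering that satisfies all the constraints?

There is a dependency chain stage lambda → stage nu, so stage nu always comes after stage lambda.
Hence stage nu can never be scheduled before stage lambda.

No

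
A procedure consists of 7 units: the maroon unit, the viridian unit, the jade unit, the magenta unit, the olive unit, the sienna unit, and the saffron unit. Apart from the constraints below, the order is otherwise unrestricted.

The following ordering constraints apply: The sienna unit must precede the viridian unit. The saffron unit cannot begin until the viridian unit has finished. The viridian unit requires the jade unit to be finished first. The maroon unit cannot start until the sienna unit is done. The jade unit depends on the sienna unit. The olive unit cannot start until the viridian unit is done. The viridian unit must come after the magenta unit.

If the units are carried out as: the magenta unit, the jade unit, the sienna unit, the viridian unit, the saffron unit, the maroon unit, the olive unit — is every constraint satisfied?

No

In the proposed order, the jade unit appears before the sienna unit.
Since the sienna unit is required before the jade unit, the ordering is invalid.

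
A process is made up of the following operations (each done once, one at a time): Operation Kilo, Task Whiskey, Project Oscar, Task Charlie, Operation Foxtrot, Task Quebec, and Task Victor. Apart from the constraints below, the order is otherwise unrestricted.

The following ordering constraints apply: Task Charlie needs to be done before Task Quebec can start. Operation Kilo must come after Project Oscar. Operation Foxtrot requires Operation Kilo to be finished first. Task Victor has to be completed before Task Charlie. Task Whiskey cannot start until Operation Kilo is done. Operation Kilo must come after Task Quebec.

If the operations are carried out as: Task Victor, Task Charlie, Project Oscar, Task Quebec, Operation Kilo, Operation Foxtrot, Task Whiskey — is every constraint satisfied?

Checking each listed constraint against this order: for instance, Project Oscar is in position 3 and Operation Kilo in position 5, so that constraint holds — and the remaining constraints check out the same way.

Yes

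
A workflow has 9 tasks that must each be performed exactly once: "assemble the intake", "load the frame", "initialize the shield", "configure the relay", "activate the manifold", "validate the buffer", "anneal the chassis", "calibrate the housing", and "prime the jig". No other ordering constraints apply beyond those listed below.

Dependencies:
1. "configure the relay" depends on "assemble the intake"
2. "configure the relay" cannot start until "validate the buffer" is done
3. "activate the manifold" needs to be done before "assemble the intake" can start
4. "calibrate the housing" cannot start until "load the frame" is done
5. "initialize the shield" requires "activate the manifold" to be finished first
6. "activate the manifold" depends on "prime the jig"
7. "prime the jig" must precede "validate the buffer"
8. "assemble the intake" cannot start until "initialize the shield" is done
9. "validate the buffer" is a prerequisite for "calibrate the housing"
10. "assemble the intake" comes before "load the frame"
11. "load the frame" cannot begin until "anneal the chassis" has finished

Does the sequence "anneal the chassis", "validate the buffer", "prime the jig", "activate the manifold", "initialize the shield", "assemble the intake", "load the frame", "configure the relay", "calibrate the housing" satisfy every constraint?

The sequence places "validate the buffer" ahead of "prime the jig".
But one of the constraints requires "prime the jig" before "validate the buffer", so this ordering violates it.

No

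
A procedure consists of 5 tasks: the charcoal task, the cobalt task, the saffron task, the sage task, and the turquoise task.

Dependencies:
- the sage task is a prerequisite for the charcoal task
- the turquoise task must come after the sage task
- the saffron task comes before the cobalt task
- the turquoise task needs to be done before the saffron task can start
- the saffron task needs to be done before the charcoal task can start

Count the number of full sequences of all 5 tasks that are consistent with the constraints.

The sage task is the only task with nothing required before it, so every ordering starts there.
Counting all ways to extend the partial order to a total order gives 2.

2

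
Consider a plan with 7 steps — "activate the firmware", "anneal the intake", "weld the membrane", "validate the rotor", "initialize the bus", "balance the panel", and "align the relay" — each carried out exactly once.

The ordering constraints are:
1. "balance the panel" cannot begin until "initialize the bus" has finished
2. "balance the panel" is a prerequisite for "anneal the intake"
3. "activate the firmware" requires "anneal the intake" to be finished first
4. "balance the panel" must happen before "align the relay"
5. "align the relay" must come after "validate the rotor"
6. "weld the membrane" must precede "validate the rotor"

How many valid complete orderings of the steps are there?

31

The steps with no prerequisites are "weld the membrane", "initialize the bus"; any of them can be placed first.
Counting all ways to extend the partial order to a total order gives 31.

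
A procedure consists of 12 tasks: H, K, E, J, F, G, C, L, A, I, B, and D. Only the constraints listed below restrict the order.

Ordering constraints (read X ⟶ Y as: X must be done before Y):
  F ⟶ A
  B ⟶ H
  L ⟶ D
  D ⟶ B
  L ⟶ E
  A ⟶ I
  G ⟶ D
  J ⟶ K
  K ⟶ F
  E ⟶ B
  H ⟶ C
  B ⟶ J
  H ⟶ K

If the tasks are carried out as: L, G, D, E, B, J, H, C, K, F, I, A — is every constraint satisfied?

The sequence places I ahead of A.
Since A is required before I, the ordering is invalid.

No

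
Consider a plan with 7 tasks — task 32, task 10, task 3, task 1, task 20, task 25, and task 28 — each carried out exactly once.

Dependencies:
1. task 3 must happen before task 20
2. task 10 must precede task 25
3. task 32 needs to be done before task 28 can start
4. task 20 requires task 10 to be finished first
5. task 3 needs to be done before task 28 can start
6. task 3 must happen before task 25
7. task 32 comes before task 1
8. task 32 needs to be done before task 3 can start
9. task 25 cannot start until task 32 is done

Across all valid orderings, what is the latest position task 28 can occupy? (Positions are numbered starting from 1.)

No constraint forces any task after task 28, so it can be placed last, in position 7.

7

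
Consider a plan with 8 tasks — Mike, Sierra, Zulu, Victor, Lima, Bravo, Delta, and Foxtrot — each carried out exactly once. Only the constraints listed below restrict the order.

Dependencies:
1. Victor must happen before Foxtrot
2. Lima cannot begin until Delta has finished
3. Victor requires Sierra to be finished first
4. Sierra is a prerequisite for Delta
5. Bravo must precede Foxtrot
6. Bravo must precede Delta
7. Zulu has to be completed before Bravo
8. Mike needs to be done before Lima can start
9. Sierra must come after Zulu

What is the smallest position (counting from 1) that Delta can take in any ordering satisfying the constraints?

4

The tasks that are forced before Delta, directly or transitively, are Sierra, Zulu, Bravo. That's 3 tasks.
So at minimum 3 tasks come before Delta, putting Delta no earlier than position 4. That position is achievable by scheduling exactly those predecessors first.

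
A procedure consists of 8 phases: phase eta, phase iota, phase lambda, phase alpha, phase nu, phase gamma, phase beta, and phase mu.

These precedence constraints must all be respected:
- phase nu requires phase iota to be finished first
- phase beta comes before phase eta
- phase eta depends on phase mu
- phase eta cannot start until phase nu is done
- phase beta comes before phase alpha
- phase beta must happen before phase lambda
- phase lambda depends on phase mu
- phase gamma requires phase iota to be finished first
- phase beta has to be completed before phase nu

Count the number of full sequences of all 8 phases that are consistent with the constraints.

The phases with no prerequisites are phase iota, phase beta, phase mu; any of them can be placed first.
Systematically extending each partial ordering one phase at a time and counting, there are 701 complete orderings.

701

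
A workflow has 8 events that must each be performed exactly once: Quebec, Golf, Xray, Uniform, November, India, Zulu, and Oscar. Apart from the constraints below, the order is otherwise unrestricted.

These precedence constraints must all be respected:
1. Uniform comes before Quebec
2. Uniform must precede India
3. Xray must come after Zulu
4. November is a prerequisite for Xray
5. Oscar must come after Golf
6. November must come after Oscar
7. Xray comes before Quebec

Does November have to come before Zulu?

No

No chain of constraints connects November to Zulu in either direction.
A valid ordering placing Zulu before November exists, so the answer is no.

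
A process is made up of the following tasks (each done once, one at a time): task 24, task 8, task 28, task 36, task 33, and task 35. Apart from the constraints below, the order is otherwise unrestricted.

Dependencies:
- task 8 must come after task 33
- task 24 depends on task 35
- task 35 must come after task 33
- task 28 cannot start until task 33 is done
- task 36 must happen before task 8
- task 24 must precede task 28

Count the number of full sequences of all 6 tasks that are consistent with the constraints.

14

The tasks with no prerequisites are task 36, task 33; any of them can be placed first.
Counting all ways to extend the partial order to a total order gives 14.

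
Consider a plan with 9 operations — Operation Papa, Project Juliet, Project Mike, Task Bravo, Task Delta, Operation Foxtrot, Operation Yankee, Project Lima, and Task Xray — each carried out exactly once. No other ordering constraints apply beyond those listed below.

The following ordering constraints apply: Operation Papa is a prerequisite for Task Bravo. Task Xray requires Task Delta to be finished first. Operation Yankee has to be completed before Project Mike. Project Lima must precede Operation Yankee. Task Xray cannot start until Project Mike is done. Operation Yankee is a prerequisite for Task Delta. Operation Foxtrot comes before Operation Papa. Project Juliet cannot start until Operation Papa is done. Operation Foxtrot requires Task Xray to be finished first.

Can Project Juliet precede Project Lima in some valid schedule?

The constraints give a chain Project Lima → Operation Yankee → Project Mike → Task Xray → Operation Foxtrot → Operation Papa → Project Juliet, which forces Project Lima before Project Juliet.
Hence Project Juliet can never be scheduled before Project Lima.

No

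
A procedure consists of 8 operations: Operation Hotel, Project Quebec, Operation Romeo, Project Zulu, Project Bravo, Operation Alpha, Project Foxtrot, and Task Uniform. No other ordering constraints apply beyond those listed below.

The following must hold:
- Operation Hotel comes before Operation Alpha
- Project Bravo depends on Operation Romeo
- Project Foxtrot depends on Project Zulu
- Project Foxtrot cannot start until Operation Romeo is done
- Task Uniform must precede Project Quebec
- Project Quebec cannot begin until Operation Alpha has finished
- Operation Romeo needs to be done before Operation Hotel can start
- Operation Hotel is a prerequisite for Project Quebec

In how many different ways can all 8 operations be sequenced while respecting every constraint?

505

The operations with no prerequisites are Operation Romeo, Project Zulu, Task Uniform; any of them can be placed first.
Systematically extending each partial ordering one operation at a time and counting, there are 505 complete orderings.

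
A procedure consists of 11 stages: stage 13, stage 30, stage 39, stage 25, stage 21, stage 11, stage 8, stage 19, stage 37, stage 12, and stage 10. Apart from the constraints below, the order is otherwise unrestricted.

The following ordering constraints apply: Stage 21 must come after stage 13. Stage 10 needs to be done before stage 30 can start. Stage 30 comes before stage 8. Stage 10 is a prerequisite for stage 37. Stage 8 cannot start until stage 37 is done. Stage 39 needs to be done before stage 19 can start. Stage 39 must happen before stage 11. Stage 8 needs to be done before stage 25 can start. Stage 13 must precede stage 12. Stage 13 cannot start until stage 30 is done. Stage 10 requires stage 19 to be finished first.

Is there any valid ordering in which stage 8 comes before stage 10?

Following stage 10 → stage 37 → stage 8, stage 10 must precede stage 8 in every valid ordering.
Hence stage 8 can never be scheduled before stage 10.

No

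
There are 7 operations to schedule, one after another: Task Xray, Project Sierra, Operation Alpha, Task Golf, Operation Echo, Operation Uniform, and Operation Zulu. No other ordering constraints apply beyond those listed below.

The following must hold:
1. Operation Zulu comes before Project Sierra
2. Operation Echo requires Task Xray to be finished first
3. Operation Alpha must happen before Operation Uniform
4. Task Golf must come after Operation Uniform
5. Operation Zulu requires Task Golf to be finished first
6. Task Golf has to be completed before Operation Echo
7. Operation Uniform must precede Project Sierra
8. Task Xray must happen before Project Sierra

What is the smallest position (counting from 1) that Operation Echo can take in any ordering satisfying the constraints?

The operations that are forced before Operation Echo, directly or transitively, are Task Xray, Operation Alpha, Task Golf, Operation Uniform. That's 4 operations.
So at minimum 4 operations come before Operation Echo, putting Operation Echo no earlier than position 5. That position is achievable by scheduling exactly those predecessors first.

5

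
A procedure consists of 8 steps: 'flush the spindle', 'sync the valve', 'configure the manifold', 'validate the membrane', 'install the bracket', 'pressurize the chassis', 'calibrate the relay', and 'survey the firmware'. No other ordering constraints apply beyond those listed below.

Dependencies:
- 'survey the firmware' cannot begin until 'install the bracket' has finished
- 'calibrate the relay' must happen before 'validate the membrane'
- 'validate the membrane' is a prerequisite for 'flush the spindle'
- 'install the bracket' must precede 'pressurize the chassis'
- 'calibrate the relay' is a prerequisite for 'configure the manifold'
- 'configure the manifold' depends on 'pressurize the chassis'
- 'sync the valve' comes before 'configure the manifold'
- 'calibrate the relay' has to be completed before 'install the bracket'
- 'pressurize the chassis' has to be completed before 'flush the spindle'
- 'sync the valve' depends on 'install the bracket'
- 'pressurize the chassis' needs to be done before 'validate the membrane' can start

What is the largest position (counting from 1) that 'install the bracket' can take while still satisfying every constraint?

Following every chain forward from 'install the bracket', the steps that must come later are 'flush the spindle', 'sync the valve', 'configure the manifold', 'validate the membrane', 'pressurize the chassis', 'survey the firmware' — 6 of them.
With 6 mandatory successors out of 8 steps total, the latest slot for 'install the bracket' is 8−6 = 2, and it's reachable by doing all non-successors before 'install the bracket'.

2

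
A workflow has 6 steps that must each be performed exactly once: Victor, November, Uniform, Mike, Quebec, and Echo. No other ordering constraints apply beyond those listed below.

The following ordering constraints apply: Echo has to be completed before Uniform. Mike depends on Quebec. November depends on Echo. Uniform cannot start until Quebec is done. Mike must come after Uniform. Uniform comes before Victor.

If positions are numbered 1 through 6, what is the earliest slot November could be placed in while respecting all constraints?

Working backwards through the constraints from November, its only required predecessor is Echo.
So at minimum 1 step comes before November, putting November no earlier than position 2. That position is achievable by scheduling exactly that predecessor first.

2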